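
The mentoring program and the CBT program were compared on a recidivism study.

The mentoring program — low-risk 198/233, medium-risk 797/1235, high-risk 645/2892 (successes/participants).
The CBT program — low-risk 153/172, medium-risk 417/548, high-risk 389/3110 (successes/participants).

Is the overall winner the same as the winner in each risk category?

Low-risk: the mentoring program 198/233 = 85.0%, the CBT program 153/172 = 89.0% → the CBT program
Medium-risk: the mentoring program 797/1235 = 64.5%, the CBT program 417/548 = 76.1% → the CBT program
High-risk: the mentoring program 645/2892 = 22.3%, the CBT program 389/3110 = 12.5% → the mentoring program
Overall: the mentoring program 1640/4360 = 37.6%, the CBT program 959/3830 = 25.0% → the mentoring program
Neither sweeps: the mentoring program wins 1 of 3 groups, the CBT program wins 2. The mentoring program wins overall but not every group — no Simpson reversal.

No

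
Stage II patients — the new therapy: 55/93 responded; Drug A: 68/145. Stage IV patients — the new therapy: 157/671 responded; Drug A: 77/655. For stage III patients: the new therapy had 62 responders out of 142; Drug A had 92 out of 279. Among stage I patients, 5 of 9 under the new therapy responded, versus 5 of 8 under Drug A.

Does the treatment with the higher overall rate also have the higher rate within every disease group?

Stage II: the new therapy 55/93 = 59.1%, Drug A 68/145 = 46.9% → the new therapy
Stage IV: the new therapy 157/671 = 23.4%, Drug A 77/655 = 11.8% → the new therapy
Stage III: the new therapy 62/142 = 43.7%, Drug A 92/279 = 33.0% → the new therapy
Stage I: the new therapy 5/9 = 55.6%, Drug A 5/8 = 62.5% → Drug A
Overall: the new therapy 279/915 = 30.5%, Drug A 242/1087 = 22.3% → the new therapy
Neither sweeps: the new therapy wins 3 of 4 groups, Drug A wins 1. The new therapy wins overall but not every group — no Simpson reversal.

No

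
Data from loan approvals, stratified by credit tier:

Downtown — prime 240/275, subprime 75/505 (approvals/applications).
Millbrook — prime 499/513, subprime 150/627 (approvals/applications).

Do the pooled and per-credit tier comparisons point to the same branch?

Prime: Downtown 240/275 = 87.3%, Millbrook 499/513 = 97.3% → Millbrook
Subprime: Downtown 75/505 = 14.9%, Millbrook 150/627 = 23.9% → Millbrook
Overall: Downtown 315/780 = 40.4%, Millbrook 649/1140 = 56.9% → Millbrook
Millbrook wins overall and in every credit group — no reversal.

Yes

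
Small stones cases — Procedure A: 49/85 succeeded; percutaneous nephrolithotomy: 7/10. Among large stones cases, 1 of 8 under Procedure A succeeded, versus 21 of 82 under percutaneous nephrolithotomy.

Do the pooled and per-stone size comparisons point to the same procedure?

Small stones: Procedure A 49/85 = 57.6%, percutaneous nephrolithotomy 7/10 = 70.0% → percutaneous nephrolithotomy
Large stones: Procedure A 1/8 = 12.5%, percutaneous nephrolithotomy 21/82 = 25.6% → percutaneous nephrolithotomy
Overall: Procedure A 50/93 = 53.8%, percutaneous nephrolithotomy 28/92 = 30.4% → Procedure A
Percutaneous nephrolithotomy wins each stone group but Procedure A wins overall — the comparison reverses. Percutaneous nephrolithotomy's cases skew toward large stones, which has a lower base rate.

No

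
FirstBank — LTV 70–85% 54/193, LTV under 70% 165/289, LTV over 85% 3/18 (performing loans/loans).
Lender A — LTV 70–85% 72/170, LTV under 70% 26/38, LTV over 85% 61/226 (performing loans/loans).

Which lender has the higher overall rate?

LTV 70–85%: FirstBank 54/193 = 28.0%, Lender A 72/170 = 42.4% → Lender A
LTV under 70%: FirstBank 165/289 = 57.1%, Lender A 26/38 = 68.4% → Lender A
LTV over 85%: FirstBank 3/18 = 16.7%, Lender A 61/226 = 27.0% → Lender A
Overall: FirstBank 222/500 = 44.4%, Lender A 159/434 = 36.6% → FirstBank
(Lender A wins every loan-to-value group but FirstBank wins overall — Lender A's loans skew toward the low-rate LTV over 85% group.)

FirstBank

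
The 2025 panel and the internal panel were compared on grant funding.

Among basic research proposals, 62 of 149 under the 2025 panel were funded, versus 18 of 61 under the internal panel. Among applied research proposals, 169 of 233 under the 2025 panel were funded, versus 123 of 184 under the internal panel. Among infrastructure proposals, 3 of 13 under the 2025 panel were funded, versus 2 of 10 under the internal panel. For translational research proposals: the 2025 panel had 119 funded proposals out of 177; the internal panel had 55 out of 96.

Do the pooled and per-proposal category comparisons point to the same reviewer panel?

Basic research: the 2025 panel 62/149 = 41.6%, the internal panel 18/61 = 29.5% → the 2025 panel
Applied research: the 2025 panel 169/233 = 72.5%, the internal panel 123/184 = 66.8% → the 2025 panel
Infrastructure: the 2025 panel 3/13 = 23.1%, the internal panel 2/10 = 20.0% → the 2025 panel
Translational research: the 2025 panel 119/177 = 67.2%, the internal panel 55/96 = 57.3% → the 2025 panel
Overall: the 2025 panel 353/572 = 61.7%, the internal panel 198/351 = 56.4% → the 2025 panel
The 2025 panel wins overall and in every proposal group — no reversal.

Yes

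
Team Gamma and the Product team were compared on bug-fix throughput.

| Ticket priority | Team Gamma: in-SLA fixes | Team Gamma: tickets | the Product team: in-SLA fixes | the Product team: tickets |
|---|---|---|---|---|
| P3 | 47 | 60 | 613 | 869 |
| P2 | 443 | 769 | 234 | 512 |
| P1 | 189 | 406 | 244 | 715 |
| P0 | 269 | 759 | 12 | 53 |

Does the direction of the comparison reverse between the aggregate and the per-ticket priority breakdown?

Yes

P3: Team Gamma 47/60 = 78.3%, the Product team 613/869 = 70.5% → Team Gamma
P2: Team Gamma 443/769 = 57.6%, the Product team 234/512 = 45.7% → Team Gamma
P1: Team Gamma 189/406 = 46.6%, the Product team 244/715 = 34.1% → Team Gamma
P0: Team Gamma 269/759 = 35.4%, the Product team 12/53 = 22.6% → Team Gamma
Overall: Team Gamma 948/1994 = 47.5%, the Product team 1103/2149 = 51.3% → the Product team
Team Gamma wins each ticket group but the Product team wins overall — the comparison reverses. Team Gamma's tickets skew toward P0, which has a lower base rate.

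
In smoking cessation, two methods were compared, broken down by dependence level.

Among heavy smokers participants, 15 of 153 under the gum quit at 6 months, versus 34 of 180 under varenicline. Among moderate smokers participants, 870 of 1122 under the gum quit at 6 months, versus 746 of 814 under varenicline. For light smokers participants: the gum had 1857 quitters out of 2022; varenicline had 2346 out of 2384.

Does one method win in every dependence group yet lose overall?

No

Heavy smokers: the gum 15/153 = 9.8%, varenicline 34/180 = 18.9% → varenicline
Moderate smokers: the gum 870/1122 = 77.5%, varenicline 746/814 = 91.6% → varenicline
Light smokers: the gum 1857/2022 = 91.8%, varenicline 2346/2384 = 98.4% → varenicline
Overall: the gum 2742/3297 = 83.2%, varenicline 3126/3378 = 92.5% → varenicline
Varenicline wins overall and in every dependence group — no reversal.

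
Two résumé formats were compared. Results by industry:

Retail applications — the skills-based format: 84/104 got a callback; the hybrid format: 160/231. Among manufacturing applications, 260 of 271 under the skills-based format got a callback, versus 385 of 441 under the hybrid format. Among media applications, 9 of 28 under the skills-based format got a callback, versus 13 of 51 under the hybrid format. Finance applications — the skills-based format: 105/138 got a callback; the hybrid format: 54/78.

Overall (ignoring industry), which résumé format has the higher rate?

the skills-based format

Retail: the skills-based format 84/104 = 80.8%, the hybrid format 160/231 = 69.3% → the skills-based format
Manufacturing: the skills-based format 260/271 = 95.9%, the hybrid format 385/441 = 87.3% → the skills-based format
Media: the skills-based format 9/28 = 32.1%, the hybrid format 13/51 = 25.5% → the skills-based format
Finance: the skills-based format 105/138 = 76.1%, the hybrid format 54/78 = 69.2% → the skills-based format
Overall: the skills-based format 458/541 = 84.7%, the hybrid format 612/801 = 76.4% → the skills-based format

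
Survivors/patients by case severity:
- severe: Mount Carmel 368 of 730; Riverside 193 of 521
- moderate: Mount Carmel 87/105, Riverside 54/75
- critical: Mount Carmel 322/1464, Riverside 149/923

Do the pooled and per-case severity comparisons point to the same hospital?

Yes

Severe: Mount Carmel 368/730 = 50.4%, Riverside 193/521 = 37.0% → Mount Carmel
Moderate: Mount Carmel 87/105 = 82.9%, Riverside 54/75 = 72.0% → Mount Carmel
Critical: Mount Carmel 322/1464 = 22.0%, Riverside 149/923 = 16.1% → Mount Carmel
Overall: Mount Carmel 777/2299 = 33.8%, Riverside 396/1519 = 26.1% → Mount Carmel
Mount Carmel wins overall and in every case group — no reversal.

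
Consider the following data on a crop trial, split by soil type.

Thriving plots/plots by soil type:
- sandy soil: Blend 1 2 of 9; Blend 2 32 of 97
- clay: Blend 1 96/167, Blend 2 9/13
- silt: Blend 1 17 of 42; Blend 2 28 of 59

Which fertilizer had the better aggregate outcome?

Blend 1

Sandy soil: Blend 1 2/9 = 22.2%, Blend 2 32/97 = 33.0% → Blend 2
Clay: Blend 1 96/167 = 57.5%, Blend 2 9/13 = 69.2% → Blend 2
Silt: Blend 1 17/42 = 40.5%, Blend 2 28/59 = 47.5% → Blend 2
Overall: Blend 1 115/218 = 52.8%, Blend 2 69/169 = 40.8% → Blend 1
(Blend 2 wins every soil group but Blend 1 wins overall — Blend 2's plots skew toward the low-rate sandy soil group.)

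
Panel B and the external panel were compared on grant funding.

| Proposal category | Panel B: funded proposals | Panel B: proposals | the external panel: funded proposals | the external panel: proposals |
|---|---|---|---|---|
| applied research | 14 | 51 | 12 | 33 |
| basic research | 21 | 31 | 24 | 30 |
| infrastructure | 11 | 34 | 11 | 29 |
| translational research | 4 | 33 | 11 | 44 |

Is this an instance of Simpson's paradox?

No

Applied research: Panel B 14/51 = 27.5%, the external panel 12/33 = 36.4% → the external panel
Basic research: Panel B 21/31 = 67.7%, the external panel 24/30 = 80.0% → the external panel
Infrastructure: Panel B 11/34 = 32.4%, the external panel 11/29 = 37.9% → the external panel
Translational research: Panel B 4/33 = 12.1%, the external panel 11/44 = 25.0% → the external panel
Overall: Panel B 50/149 = 33.6%, the external panel 58/136 = 42.6% → the external panel
The external panel wins overall and in every proposal group — no reversal.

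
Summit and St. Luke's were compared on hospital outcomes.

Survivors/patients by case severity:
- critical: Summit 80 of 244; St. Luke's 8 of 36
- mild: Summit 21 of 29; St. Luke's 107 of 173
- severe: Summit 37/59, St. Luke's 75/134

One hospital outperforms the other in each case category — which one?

Summit

Critical: Summit 80/244 = 32.8%, St. Luke's 8/36 = 22.2% → Summit
Mild: Summit 21/29 = 72.4%, St. Luke's 107/173 = 61.8% → Summit
Severe: Summit 37/59 = 62.7%, St. Luke's 75/134 = 56.0% → Summit
Summit has the higher rate in all 3 groups.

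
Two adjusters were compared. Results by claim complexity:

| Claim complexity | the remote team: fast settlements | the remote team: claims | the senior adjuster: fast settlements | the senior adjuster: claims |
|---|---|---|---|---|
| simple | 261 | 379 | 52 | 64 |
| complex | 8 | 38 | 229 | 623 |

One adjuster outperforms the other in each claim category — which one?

the senior adjuster

Simple: the remote team 261/379 = 68.9%, the senior adjuster 52/64 = 81.2% → the senior adjuster
Complex: the remote team 8/38 = 21.1%, the senior adjuster 229/623 = 36.8% → the senior adjuster
The senior adjuster has the higher rate in both groups.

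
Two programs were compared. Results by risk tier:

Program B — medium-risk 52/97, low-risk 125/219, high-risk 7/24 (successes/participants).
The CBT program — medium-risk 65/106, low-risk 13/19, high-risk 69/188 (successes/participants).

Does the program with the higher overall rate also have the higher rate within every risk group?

No

Medium-risk: Program B 52/97 = 53.6%, the CBT program 65/106 = 61.3% → the CBT program
Low-risk: Program B 125/219 = 57.1%, the CBT program 13/19 = 68.4% → the CBT program
High-risk: Program B 7/24 = 29.2%, the CBT program 69/188 = 36.7% → the CBT program
Overall: Program B 184/340 = 54.1%, the CBT program 147/313 = 47.0% → Program B
The CBT program wins each risk group but Program B wins overall — the comparison reverses. The CBT program's participants skew toward high-risk, which has a lower base rate.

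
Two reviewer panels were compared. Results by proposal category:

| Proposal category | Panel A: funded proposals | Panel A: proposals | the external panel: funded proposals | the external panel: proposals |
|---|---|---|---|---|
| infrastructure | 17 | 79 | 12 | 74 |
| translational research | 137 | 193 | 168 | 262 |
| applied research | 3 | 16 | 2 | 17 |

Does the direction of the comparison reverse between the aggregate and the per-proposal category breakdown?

Infrastructure: Panel A 17/79 = 21.5%, the external panel 12/74 = 16.2% → Panel A
Translational research: Panel A 137/193 = 71.0%, the external panel 168/262 = 64.1% → Panel A
Applied research: Panel A 3/16 = 18.8%, the external panel 2/17 = 11.8% → Panel A
Overall: Panel A 157/288 = 54.5%, the external panel 182/353 = 51.6% → Panel A
Panel A wins overall and in every proposal group — no reversal.

No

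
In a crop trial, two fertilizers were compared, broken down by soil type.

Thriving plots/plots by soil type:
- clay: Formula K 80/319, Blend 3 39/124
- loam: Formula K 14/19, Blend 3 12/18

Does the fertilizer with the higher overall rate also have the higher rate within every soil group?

No

Clay: Formula K 80/319 = 25.1%, Blend 3 39/124 = 31.5% → Blend 3
Loam: Formula K 14/19 = 73.7%, Blend 3 12/18 = 66.7% → Formula K
Overall: Formula K 94/338 = 27.8%, Blend 3 51/142 = 35.9% → Blend 3
Neither sweeps: Formula K wins 1 of 2 groups, Blend 3 wins 1. Blend 3 wins overall but not every group — no Simpson reversal.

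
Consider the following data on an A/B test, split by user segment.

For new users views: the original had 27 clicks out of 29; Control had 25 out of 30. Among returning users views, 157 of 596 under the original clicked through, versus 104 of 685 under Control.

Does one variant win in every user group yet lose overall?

No

New users: the original 27/29 = 93.1%, Control 25/30 = 83.3% → the original
Returning users: the original 157/596 = 26.3%, Control 104/685 = 15.2% → the original
Overall: the original 184/625 = 29.4%, Control 129/715 = 18.0% → the original
The original wins overall and in every user group — no reversal.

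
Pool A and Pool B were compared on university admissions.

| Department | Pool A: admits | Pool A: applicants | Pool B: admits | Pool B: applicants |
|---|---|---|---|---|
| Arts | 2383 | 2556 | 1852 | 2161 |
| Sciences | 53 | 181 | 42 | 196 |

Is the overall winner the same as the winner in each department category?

Yes

Arts: Pool A 2383/2556 = 93.2%, Pool B 1852/2161 = 85.7% → Pool A
Sciences: Pool A 53/181 = 29.3%, Pool B 42/196 = 21.4% → Pool A
Overall: Pool A 2436/2737 = 89.0%, Pool B 1894/2357 = 80.4% → Pool A
Pool A wins overall and in every department group — no reversal.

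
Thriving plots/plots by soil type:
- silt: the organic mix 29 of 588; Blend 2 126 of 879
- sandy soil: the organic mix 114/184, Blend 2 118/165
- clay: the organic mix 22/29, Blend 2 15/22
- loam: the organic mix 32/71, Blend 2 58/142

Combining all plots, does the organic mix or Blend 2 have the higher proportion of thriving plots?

Blend 2

Silt: the organic mix 29/588 = 4.9%, Blend 2 126/879 = 14.3% → Blend 2
Sandy soil: the organic mix 114/184 = 62.0%, Blend 2 118/165 = 71.5% → Blend 2
Clay: the organic mix 22/29 = 75.9%, Blend 2 15/22 = 68.2% → the organic mix
Loam: the organic mix 32/71 = 45.1%, Blend 2 58/142 = 40.8% → the organic mix
Overall: the organic mix 197/872 = 22.6%, Blend 2 317/1208 = 26.2% → Blend 2
(Neither sweeps every soil group, but Blend 2 has the higher pooled rate.)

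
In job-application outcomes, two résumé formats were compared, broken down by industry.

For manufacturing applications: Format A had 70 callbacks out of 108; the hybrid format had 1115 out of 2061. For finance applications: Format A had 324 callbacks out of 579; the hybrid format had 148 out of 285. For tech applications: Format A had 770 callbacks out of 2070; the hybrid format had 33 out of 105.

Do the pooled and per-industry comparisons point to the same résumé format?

No

Manufacturing: Format A 70/108 = 64.8%, the hybrid format 1115/2061 = 54.1% → Format A
Finance: Format A 324/579 = 56.0%, the hybrid format 148/285 = 51.9% → Format A
Tech: Format A 770/2070 = 37.2%, the hybrid format 33/105 = 31.4% → Format A
Overall: Format A 1164/2757 = 42.2%, the hybrid format 1296/2451 = 52.9% → the hybrid format
Format A wins each industry group but the hybrid format wins overall — the comparison reverses. Format A's applications skew toward tech, which has a lower base rate.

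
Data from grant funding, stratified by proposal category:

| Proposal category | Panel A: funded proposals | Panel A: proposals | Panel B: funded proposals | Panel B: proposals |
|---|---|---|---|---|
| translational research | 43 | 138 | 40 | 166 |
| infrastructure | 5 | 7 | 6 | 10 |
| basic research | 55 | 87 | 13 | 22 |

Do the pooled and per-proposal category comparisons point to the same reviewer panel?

Translational research: Panel A 43/138 = 31.2%, Panel B 40/166 = 24.1% → Panel A
Infrastructure: Panel A 5/7 = 71.4%, Panel B 6/10 = 60.0% → Panel A
Basic research: Panel A 55/87 = 63.2%, Panel B 13/22 = 59.1% → Panel A
Overall: Panel A 103/232 = 44.4%, Panel B 59/198 = 29.8% → Panel A
Panel A wins overall and in every proposal group — no reversal.

Yes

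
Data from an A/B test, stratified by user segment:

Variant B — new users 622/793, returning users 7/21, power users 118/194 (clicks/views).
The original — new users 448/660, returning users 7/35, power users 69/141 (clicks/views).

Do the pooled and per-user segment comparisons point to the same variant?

Yes

New users: Variant B 622/793 = 78.4%, the original 448/660 = 67.9% → Variant B
Returning users: Variant B 7/21 = 33.3%, the original 7/35 = 20.0% → Variant B
Power users: Variant B 118/194 = 60.8%, the original 69/141 = 48.9% → Variant B
Overall: Variant B 747/1008 = 74.1%, the original 524/836 = 62.7% → Variant B
Variant B wins overall and in every user group — no reversal.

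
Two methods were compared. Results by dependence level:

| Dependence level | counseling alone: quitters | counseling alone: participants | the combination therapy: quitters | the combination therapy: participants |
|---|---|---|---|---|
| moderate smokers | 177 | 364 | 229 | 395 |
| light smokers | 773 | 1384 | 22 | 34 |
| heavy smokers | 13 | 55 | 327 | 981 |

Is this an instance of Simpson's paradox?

Yes

Moderate smokers: counseling alone 177/364 = 48.6%, the combination therapy 229/395 = 58.0% → the combination therapy
Light smokers: counseling alone 773/1384 = 55.9%, the combination therapy 22/34 = 64.7% → the combination therapy
Heavy smokers: counseling alone 13/55 = 23.6%, the combination therapy 327/981 = 33.3% → the combination therapy
Overall: counseling alone 963/1803 = 53.4%, the combination therapy 578/1410 = 41.0% → counseling alone
The combination therapy wins each dependence group but counseling alone wins overall — the comparison reverses. The combination therapy's participants skew toward heavy smokers, which has a lower base rate.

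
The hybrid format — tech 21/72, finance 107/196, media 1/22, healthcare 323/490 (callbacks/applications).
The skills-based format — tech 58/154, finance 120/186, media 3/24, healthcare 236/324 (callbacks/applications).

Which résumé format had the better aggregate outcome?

the skills-based format

Tech: the hybrid format 21/72 = 29.2%, the skills-based format 58/154 = 37.7% → the skills-based format
Finance: the hybrid format 107/196 = 54.6%, the skills-based format 120/186 = 64.5% → the skills-based format
Media: the hybrid format 1/22 = 4.5%, the skills-based format 3/24 = 12.5% → the skills-based format
Healthcare: the hybrid format 323/490 = 65.9%, the skills-based format 236/324 = 72.8% → the skills-based format
Overall: the hybrid format 452/780 = 57.9%, the skills-based format 417/688 = 60.6% → the skills-based format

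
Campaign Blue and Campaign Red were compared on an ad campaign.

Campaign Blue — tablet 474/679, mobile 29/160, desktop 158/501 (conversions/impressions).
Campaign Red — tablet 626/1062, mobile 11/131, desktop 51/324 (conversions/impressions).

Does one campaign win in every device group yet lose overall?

No

Tablet: Campaign Blue 474/679 = 69.8%, Campaign Red 626/1062 = 58.9% → Campaign Blue
Mobile: Campaign Blue 29/160 = 18.1%, Campaign Red 11/131 = 8.4% → Campaign Blue
Desktop: Campaign Blue 158/501 = 31.5%, Campaign Red 51/324 = 15.7% → Campaign Blue
Overall: Campaign Blue 661/1340 = 49.3%, Campaign Red 688/1517 = 45.4% → Campaign Blue
Campaign Blue wins overall and in every device group — no reversal.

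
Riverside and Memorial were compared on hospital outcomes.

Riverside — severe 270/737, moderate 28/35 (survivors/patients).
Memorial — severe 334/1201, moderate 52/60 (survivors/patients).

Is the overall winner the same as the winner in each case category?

No

Severe: Riverside 270/737 = 36.6%, Memorial 334/1201 = 27.8% → Riverside
Moderate: Riverside 28/35 = 80.0%, Memorial 52/60 = 86.7% → Memorial
Overall: Riverside 298/772 = 38.6%, Memorial 386/1261 = 30.6% → Riverside
Neither sweeps: Riverside wins 1 of 2 groups, Memorial wins 1. Riverside wins overall but not every group — no Simpson reversal.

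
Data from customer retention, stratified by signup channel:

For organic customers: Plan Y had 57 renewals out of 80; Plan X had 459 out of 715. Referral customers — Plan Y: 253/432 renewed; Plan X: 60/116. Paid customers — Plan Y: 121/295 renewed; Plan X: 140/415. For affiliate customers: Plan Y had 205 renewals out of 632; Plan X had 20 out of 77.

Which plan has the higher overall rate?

Plan X

Organic: Plan Y 57/80 = 71.2%, Plan X 459/715 = 64.2% → Plan Y
Referral: Plan Y 253/432 = 58.6%, Plan X 60/116 = 51.7% → Plan Y
Paid: Plan Y 121/295 = 41.0%, Plan X 140/415 = 33.7% → Plan Y
Affiliate: Plan Y 205/632 = 32.4%, Plan X 20/77 = 26.0% → Plan Y
Overall: Plan Y 636/1439 = 44.2%, Plan X 679/1323 = 51.3% → Plan X
(Plan Y wins every signup group but Plan X wins overall — Plan Y's customers skew toward the low-rate affiliate group.)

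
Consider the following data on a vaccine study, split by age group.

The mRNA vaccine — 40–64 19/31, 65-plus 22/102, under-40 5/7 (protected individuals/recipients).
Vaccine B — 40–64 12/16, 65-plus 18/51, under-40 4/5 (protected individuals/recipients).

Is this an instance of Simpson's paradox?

No

40–64: the mRNA vaccine 19/31 = 61.3%, Vaccine B 12/16 = 75.0% → Vaccine B
65-plus: the mRNA vaccine 22/102 = 21.6%, Vaccine B 18/51 = 35.3% → Vaccine B
Under-40: the mRNA vaccine 5/7 = 71.4%, Vaccine B 4/5 = 80.0% → Vaccine B
Overall: the mRNA vaccine 46/140 = 32.9%, Vaccine B 34/72 = 47.2% → Vaccine B
Vaccine B wins overall and in every age group — no reversal.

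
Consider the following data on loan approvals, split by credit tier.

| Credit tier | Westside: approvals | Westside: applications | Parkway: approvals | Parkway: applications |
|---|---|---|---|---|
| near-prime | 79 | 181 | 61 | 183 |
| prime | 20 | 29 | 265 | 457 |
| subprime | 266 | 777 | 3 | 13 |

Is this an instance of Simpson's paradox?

Near-prime: Westside 79/181 = 43.6%, Parkway 61/183 = 33.3% → Westside
Prime: Westside 20/29 = 69.0%, Parkway 265/457 = 58.0% → Westside
Subprime: Westside 266/777 = 34.2%, Parkway 3/13 = 23.1% → Westside
Overall: Westside 365/987 = 37.0%, Parkway 329/653 = 50.4% → Parkway
Westside wins each credit group but Parkway wins overall — the comparison reverses. Westside's applications skew toward subprime, which has a lower base rate.

Yes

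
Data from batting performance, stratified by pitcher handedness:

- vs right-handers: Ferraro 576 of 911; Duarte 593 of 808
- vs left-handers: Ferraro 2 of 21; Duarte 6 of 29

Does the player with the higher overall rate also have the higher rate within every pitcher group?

Yes

Vs right-handers: Ferraro 576/911 = 63.2%, Duarte 593/808 = 73.4% → Duarte
Vs left-handers: Ferraro 2/21 = 9.5%, Duarte 6/29 = 20.7% → Duarte
Overall: Ferraro 578/932 = 62.0%, Duarte 599/837 = 71.6% → Duarte
Duarte wins overall and in every pitcher group — no reversal.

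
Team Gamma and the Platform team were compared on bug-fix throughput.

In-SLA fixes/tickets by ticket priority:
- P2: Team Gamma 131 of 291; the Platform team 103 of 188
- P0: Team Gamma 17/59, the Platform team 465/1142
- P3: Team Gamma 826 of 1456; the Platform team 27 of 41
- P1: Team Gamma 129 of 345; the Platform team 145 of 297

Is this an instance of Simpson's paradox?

Yes

P2: Team Gamma 131/291 = 45.0%, the Platform team 103/188 = 54.8% → the Platform team
P0: Team Gamma 17/59 = 28.8%, the Platform team 465/1142 = 40.7% → the Platform team
P3: Team Gamma 826/1456 = 56.7%, the Platform team 27/41 = 65.9% → the Platform team
P1: Team Gamma 129/345 = 37.4%, the Platform team 145/297 = 48.8% → the Platform team
Overall: Team Gamma 1103/2151 = 51.3%, the Platform team 740/1668 = 44.4% → Team Gamma
The Platform team wins each ticket group but Team Gamma wins overall — the comparison reverses. The Platform team's tickets skew toward P0, which has a lower base rate.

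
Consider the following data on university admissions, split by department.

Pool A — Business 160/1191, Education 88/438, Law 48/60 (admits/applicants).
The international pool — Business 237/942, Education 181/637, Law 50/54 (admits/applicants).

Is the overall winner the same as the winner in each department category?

Business: Pool A 160/1191 = 13.4%, the international pool 237/942 = 25.2% → the international pool
Education: Pool A 88/438 = 20.1%, the international pool 181/637 = 28.4% → the international pool
Law: Pool A 48/60 = 80.0%, the international pool 50/54 = 92.6% → the international pool
Overall: Pool A 296/1689 = 17.5%, the international pool 468/1633 = 28.7% → the international pool
The international pool wins overall and in every department group — no reversal.

Yes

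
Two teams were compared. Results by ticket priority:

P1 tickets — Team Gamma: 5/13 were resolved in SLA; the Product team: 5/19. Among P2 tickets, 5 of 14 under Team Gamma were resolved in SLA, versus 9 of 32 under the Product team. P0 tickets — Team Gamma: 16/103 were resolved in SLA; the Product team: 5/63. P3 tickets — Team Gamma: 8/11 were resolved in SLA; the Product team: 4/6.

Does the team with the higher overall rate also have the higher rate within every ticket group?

Yes

P1: Team Gamma 5/13 = 38.5%, the Product team 5/19 = 26.3% → Team Gamma
P2: Team Gamma 5/14 = 35.7%, the Product team 9/32 = 28.1% → Team Gamma
P0: Team Gamma 16/103 = 15.5%, the Product team 5/63 = 7.9% → Team Gamma
P3: Team Gamma 8/11 = 72.7%, the Product team 4/6 = 66.7% → Team Gamma
Overall: Team Gamma 34/141 = 24.1%, the Product team 23/120 = 19.2% → Team Gamma
Team Gamma wins overall and in every ticket group — no reversal.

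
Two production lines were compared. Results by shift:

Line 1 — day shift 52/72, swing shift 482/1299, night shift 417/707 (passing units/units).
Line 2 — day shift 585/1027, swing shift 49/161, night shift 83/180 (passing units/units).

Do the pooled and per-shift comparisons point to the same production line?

No

Day shift: Line 1 52/72 = 72.2%, Line 2 585/1027 = 57.0% → Line 1
Swing shift: Line 1 482/1299 = 37.1%, Line 2 49/161 = 30.4% → Line 1
Night shift: Line 1 417/707 = 59.0%, Line 2 83/180 = 46.1% → Line 1
Overall: Line 1 951/2078 = 45.8%, Line 2 717/1368 = 52.4% → Line 2
Line 1 wins each shift group but Line 2 wins overall — the comparison reverses. Line 1's units skew toward swing shift, which has a lower base rate.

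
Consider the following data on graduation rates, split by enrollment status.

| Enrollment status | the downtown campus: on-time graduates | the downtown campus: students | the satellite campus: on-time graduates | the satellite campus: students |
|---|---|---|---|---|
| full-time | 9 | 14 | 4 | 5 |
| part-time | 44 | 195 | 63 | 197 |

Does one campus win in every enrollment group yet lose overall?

No

Full-time: the downtown campus 9/14 = 64.3%, the satellite campus 4/5 = 80.0% → the satellite campus
Part-time: the downtown campus 44/195 = 22.6%, the satellite campus 63/197 = 32.0% → the satellite campus
Overall: the downtown campus 53/209 = 25.4%, the satellite campus 67/202 = 33.2% → the satellite campus
The satellite campus wins overall and in every enrollment group — no reversal.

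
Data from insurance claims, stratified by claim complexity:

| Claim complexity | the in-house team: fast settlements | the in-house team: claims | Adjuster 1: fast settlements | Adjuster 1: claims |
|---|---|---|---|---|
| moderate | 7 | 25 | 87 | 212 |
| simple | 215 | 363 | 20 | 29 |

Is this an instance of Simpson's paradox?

Yes

Moderate: the in-house team 7/25 = 28.0%, Adjuster 1 87/212 = 41.0% → Adjuster 1
Simple: the in-house team 215/363 = 59.2%, Adjuster 1 20/29 = 69.0% → Adjuster 1
Overall: the in-house team 222/388 = 57.2%, Adjuster 1 107/241 = 44.4% → the in-house team
Adjuster 1 wins each claim group but the in-house team wins overall — the comparison reverses. Adjuster 1's claims skew toward moderate, which has a lower base rate.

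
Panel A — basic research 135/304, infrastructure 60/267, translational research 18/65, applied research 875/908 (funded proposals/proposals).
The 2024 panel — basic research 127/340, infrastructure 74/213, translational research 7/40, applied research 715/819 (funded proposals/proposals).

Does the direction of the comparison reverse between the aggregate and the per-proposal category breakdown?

Basic research: Panel A 135/304 = 44.4%, the 2024 panel 127/340 = 37.4% → Panel A
Infrastructure: Panel A 60/267 = 22.5%, the 2024 panel 74/213 = 34.7% → the 2024 panel
Translational research: Panel A 18/65 = 27.7%, the 2024 panel 7/40 = 17.5% → Panel A
Applied research: Panel A 875/908 = 96.4%, the 2024 panel 715/819 = 87.3% → Panel A
Overall: Panel A 1088/1544 = 70.5%, the 2024 panel 923/1412 = 65.4% → Panel A
Neither sweeps: Panel A wins 3 of 4 groups, the 2024 panel wins 1. Panel A wins overall but not every group — no Simpson reversal.

No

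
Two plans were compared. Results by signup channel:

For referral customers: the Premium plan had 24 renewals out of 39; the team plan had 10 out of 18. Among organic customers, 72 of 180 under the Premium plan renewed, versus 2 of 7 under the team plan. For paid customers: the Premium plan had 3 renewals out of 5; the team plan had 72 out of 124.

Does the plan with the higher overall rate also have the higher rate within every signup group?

Referral: the Premium plan 24/39 = 61.5%, the team plan 10/18 = 55.6% → the Premium plan
Organic: the Premium plan 72/180 = 40.0%, the team plan 2/7 = 28.6% → the Premium plan
Paid: the Premium plan 3/5 = 60.0%, the team plan 72/124 = 58.1% → the Premium plan
Overall: the Premium plan 99/224 = 44.2%, the team plan 84/149 = 56.4% → the team plan
The Premium plan wins each signup group but the team plan wins overall — the comparison reverses. The Premium plan's customers skew toward organic, which has a lower base rate.

No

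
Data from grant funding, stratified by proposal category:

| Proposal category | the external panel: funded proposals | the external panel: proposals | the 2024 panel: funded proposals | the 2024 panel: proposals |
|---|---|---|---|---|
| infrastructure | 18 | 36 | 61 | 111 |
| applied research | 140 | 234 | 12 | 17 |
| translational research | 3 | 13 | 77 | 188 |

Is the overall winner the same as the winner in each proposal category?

No

Infrastructure: the external panel 18/36 = 50.0%, the 2024 panel 61/111 = 55.0% → the 2024 panel
Applied research: the external panel 140/234 = 59.8%, the 2024 panel 12/17 = 70.6% → the 2024 panel
Translational research: the external panel 3/13 = 23.1%, the 2024 panel 77/188 = 41.0% → the 2024 panel
Overall: the external panel 161/283 = 56.9%, the 2024 panel 150/316 = 47.5% → the external panel
The 2024 panel wins each proposal group but the external panel wins overall — the comparison reverses. The 2024 panel's proposals skew toward translational research, which has a lower base rate.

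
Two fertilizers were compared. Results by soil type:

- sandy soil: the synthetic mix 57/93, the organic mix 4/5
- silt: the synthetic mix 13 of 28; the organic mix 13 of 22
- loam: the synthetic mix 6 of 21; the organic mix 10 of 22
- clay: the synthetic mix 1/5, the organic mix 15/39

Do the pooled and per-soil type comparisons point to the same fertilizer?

No

Sandy soil: the synthetic mix 57/93 = 61.3%, the organic mix 4/5 = 80.0% → the organic mix
Silt: the synthetic mix 13/28 = 46.4%, the organic mix 13/22 = 59.1% → the organic mix
Loam: the synthetic mix 6/21 = 28.6%, the organic mix 10/22 = 45.5% → the organic mix
Clay: the synthetic mix 1/5 = 20.0%, the organic mix 15/39 = 38.5% → the organic mix
Overall: the synthetic mix 77/147 = 52.4%, the organic mix 42/88 = 47.7% → the synthetic mix
The organic mix wins each soil group but the synthetic mix wins overall — the comparison reverses. The organic mix's plots skew toward clay, which has a lower base rate.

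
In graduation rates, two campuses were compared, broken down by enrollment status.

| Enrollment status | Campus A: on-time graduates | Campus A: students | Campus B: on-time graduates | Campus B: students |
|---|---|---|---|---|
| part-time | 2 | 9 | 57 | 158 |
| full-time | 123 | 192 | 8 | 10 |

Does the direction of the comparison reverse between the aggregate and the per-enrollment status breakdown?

Yes

Part-time: Campus A 2/9 = 22.2%, Campus B 57/158 = 36.1% → Campus B
Full-time: Campus A 123/192 = 64.1%, Campus B 8/10 = 80.0% → Campus B
Overall: Campus A 125/201 = 62.2%, Campus B 65/168 = 38.7% → Campus A
Campus B wins each enrollment group but Campus A wins overall — the comparison reverses. Campus B's students skew toward part-time, which has a lower base rate.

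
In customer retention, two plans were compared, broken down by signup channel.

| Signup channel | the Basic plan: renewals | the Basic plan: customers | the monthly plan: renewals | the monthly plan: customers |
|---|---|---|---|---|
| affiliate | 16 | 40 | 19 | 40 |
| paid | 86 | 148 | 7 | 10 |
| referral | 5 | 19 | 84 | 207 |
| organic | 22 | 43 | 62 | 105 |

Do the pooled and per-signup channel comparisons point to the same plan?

No

Affiliate: the Basic plan 16/40 = 40.0%, the monthly plan 19/40 = 47.5% → the monthly plan
Paid: the Basic plan 86/148 = 58.1%, the monthly plan 7/10 = 70.0% → the monthly plan
Referral: the Basic plan 5/19 = 26.3%, the monthly plan 84/207 = 40.6% → the monthly plan
Organic: the Basic plan 22/43 = 51.2%, the monthly plan 62/105 = 59.0% → the monthly plan
Overall: the Basic plan 129/250 = 51.6%, the monthly plan 172/362 = 47.5% → the Basic plan
The monthly plan wins each signup group but the Basic plan wins overall — the comparison reverses. The monthly plan's customers skew toward referral, which has a lower base rate.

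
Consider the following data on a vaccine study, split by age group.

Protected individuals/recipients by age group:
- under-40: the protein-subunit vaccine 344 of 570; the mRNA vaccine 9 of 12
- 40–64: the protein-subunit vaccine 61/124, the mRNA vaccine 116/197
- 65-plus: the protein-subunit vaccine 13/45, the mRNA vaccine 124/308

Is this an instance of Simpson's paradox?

Under-40: the protein-subunit vaccine 344/570 = 60.4%, the mRNA vaccine 9/12 = 75.0% → the mRNA vaccine
40–64: the protein-subunit vaccine 61/124 = 49.2%, the mRNA vaccine 116/197 = 58.9% → the mRNA vaccine
65-plus: the protein-subunit vaccine 13/45 = 28.9%, the mRNA vaccine 124/308 = 40.3% → the mRNA vaccine
Overall: the protein-subunit vaccine 418/739 = 56.6%, the mRNA vaccine 249/517 = 48.2% → the protein-subunit vaccine
The mRNA vaccine wins each age group but the protein-subunit vaccine wins overall — the comparison reverses. The mRNA vaccine's recipients skew toward 65-plus, which has a lower base rate.

Yes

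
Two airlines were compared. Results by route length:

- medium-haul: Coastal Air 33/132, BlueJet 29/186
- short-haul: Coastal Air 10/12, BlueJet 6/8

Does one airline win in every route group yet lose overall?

Medium-haul: Coastal Air 33/132 = 25.0%, BlueJet 29/186 = 15.6% → Coastal Air
Short-haul: Coastal Air 10/12 = 83.3%, BlueJet 6/8 = 75.0% → Coastal Air
Overall: Coastal Air 43/144 = 29.9%, BlueJet 35/194 = 18.0% → Coastal Air
Coastal Air wins overall and in every route group — no reversal.

No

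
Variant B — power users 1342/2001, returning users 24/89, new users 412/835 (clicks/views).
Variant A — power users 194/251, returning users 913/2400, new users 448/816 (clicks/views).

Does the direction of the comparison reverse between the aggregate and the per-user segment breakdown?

Yes

Power users: Variant B 1342/2001 = 67.1%, Variant A 194/251 = 77.3% → Variant A
Returning users: Variant B 24/89 = 27.0%, Variant A 913/2400 = 38.0% → Variant A
New users: Variant B 412/835 = 49.3%, Variant A 448/816 = 54.9% → Variant A
Overall: Variant B 1778/2925 = 60.8%, Variant A 1555/3467 = 44.9% → Variant B
Variant A wins each user group but Variant B wins overall — the comparison reverses. Variant A's views skew toward returning users, which has a lower base rate.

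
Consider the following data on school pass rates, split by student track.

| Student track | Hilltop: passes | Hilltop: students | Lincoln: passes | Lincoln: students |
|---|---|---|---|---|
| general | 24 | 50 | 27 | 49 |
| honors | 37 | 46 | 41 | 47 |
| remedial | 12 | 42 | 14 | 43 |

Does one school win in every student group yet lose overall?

General: Hilltop 24/50 = 48.0%, Lincoln 27/49 = 55.1% → Lincoln
Honors: Hilltop 37/46 = 80.4%, Lincoln 41/47 = 87.2% → Lincoln
Remedial: Hilltop 12/42 = 28.6%, Lincoln 14/43 = 32.6% → Lincoln
Overall: Hilltop 73/138 = 52.9%, Lincoln 82/139 = 59.0% → Lincoln
Lincoln wins overall and in every student group — no reversal.

No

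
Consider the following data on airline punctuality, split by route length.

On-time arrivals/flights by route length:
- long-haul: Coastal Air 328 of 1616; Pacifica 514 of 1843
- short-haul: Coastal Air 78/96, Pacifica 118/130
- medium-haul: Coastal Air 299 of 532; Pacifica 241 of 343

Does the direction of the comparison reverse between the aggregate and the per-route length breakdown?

Long-haul: Coastal Air 328/1616 = 20.3%, Pacifica 514/1843 = 27.9% → Pacifica
Short-haul: Coastal Air 78/96 = 81.2%, Pacifica 118/130 = 90.8% → Pacifica
Medium-haul: Coastal Air 299/532 = 56.2%, Pacifica 241/343 = 70.3% → Pacifica
Overall: Coastal Air 705/2244 = 31.4%, Pacifica 873/2316 = 37.7% → Pacifica
Pacifica wins overall and in every route group — no reversal.

No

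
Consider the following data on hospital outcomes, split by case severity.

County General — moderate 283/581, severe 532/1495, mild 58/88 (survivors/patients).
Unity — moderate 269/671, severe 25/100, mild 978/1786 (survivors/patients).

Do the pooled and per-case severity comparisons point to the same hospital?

Moderate: County General 283/581 = 48.7%, Unity 269/671 = 40.1% → County General
Severe: County General 532/1495 = 35.6%, Unity 25/100 = 25.0% → County General
Mild: County General 58/88 = 65.9%, Unity 978/1786 = 54.8% → County General
Overall: County General 873/2164 = 40.3%, Unity 1272/2557 = 49.7% → Unity
County General wins each case group but Unity wins overall — the comparison reverses. County General's patients skew toward severe, which has a lower base rate.

No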